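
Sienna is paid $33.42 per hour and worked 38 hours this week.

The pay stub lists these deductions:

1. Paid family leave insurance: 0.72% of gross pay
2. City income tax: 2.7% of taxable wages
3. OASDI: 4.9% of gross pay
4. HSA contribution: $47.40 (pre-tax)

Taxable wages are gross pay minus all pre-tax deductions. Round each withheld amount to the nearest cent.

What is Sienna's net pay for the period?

Gross pay: 38 × $33.42 = $1,269.96
HSA contribution: $47.40
Taxable wages = $1,269.96 − $47.40 = $1,222.56
City income tax: $1,222.56 × 0.027 = $33.01
OASDI: $1,269.96 × 0.049 = $62.23
Paid family leave insurance: $1,269.96 × 0.0072 = $9.14
Total deductions = $47.40 + $33.01 + $62.23 + $9.14 = $151.78
Net pay = $1,269.96 − $151.78 = $1,118.18

$1,118.18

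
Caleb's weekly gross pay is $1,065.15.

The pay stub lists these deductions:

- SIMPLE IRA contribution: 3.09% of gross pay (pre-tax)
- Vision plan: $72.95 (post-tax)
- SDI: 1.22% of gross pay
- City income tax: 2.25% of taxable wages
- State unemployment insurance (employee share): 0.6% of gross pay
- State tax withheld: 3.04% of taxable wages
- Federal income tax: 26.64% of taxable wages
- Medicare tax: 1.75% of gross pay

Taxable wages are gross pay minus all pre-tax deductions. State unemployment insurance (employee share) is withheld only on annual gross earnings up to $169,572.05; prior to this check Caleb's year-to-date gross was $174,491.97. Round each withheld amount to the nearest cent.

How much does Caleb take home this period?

SIMPLE IRA contribution: $1,065.15 × 0.0309 = $32.91
Taxable wages = $1,065.15 − $32.91 = $1,032.24
City income tax: $1,032.24 × 0.0225 = $23.23
State tax withheld: $1,032.24 × 0.0304 = $31.38
Federal income tax: $1,032.24 × 0.2664 = $274.99
SDI: $1,065.15 × 0.0122 = $12.99
Medicare tax: $1,065.15 × 0.0175 = $18.64
State unemployment insurance (employee share): annual cap $169,572.05 already reached (YTD $174,491.97), so $0.00
Vision plan: $72.95
Total deductions = $32.91 + $23.23 + $31.38 + $274.99 + $12.99 + $18.64 + $0.00 + $72.95 = $467.09
Net pay = $1,065.15 − $467.09 = $598.06

$598.06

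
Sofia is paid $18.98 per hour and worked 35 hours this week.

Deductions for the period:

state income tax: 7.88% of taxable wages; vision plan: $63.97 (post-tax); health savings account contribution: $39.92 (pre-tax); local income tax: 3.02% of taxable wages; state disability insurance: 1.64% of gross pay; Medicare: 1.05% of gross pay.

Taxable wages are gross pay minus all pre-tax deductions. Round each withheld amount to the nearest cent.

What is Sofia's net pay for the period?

Gross pay: 35 × $18.98 = $664.30
Health savings account contribution: $39.92
Taxable wages = $664.30 − $39.92 = $624.38
State income tax: $624.38 × 0.0788 = $49.20
Local income tax: $624.38 × 0.0302 = $18.86
Medicare: $664.30 × 0.0105 = $6.98
State disability insurance: $664.30 × 0.0164 = $10.89
Vision plan: $63.97
Total deductions = $39.92 + $49.20 + $18.86 + $6.98 + $10.89 + $63.97 = $189.82
Net pay = $664.30 − $189.82 = $474.48

$474.48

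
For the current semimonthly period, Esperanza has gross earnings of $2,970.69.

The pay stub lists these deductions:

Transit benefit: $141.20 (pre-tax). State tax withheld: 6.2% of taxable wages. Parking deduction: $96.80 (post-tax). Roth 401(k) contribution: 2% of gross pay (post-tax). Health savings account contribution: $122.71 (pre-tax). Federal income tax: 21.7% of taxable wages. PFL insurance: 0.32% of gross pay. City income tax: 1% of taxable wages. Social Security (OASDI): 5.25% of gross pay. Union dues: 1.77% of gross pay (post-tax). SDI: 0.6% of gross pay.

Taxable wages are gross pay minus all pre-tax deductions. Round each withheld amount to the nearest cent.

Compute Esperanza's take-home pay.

Health savings account contribution: $122.71
Transit benefit: $141.20
Pre-tax total = $122.71 + $141.20 = $263.91
Taxable wages = $2,970.69 − $263.91 = $2,706.78
City income tax: $2,706.78 × 0.01 = $27.07
State tax withheld: $2,706.78 × 0.062 = $167.82
Federal income tax: $2,706.78 × 0.217 = $587.37
Social Security (OASDI): $2,970.69 × 0.0525 = $155.96
SDI: $2,970.69 × 0.006 = $17.82
PFL insurance: $2,970.69 × 0.0032 = $9.51
Parking deduction: $96.80
Roth 401(k) contribution: $2,970.69 × 0.02 = $59.41
Union dues: $2,970.69 × 0.0177 = $52.58
Total deductions = $122.71 + $141.20 + $27.07 + $167.82 + $587.37 + $155.96 + $17.82 + $9.51 + $96.80 + $59.41 + $52.58 = $1,438.25
Net pay = $2,970.69 − $1,438.25 = $1,532.44

$1,532.44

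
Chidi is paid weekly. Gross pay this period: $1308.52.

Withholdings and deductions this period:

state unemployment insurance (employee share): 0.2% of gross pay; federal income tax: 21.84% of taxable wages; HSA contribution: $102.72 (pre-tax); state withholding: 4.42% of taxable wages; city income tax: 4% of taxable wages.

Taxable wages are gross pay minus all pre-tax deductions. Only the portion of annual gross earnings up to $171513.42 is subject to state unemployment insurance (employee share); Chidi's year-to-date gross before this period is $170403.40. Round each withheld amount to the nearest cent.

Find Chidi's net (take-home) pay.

HSA contribution: $102.72
Taxable wages = $1308.52 − $102.72 = $1205.80
Federal income tax: $1205.80 × 0.2184 = $263.35
City income tax: $1205.80 × 0.04 = $48.23
State withholding: $1205.80 × 0.0442 = $53.30
State unemployment insurance (employee share): only $171513.42 − $170403.40 = $1110.02 of this check is subject → $1110.02 × 0.002 = $2.22
Total deductions = $102.72 + $263.35 + $48.23 + $53.30 + $2.22 = $469.82
Net pay = $1308.52 − $469.82 = $838.70

$838.70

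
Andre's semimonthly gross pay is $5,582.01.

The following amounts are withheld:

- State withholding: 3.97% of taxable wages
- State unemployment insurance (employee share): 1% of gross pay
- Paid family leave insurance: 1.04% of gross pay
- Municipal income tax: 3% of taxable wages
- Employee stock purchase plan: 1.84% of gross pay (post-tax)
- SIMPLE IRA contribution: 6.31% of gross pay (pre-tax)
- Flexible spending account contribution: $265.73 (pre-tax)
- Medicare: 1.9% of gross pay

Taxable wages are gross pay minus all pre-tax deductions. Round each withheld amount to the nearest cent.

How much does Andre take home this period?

SIMPLE IRA contribution: $5,582.01 × 0.0631 = $352.22
Flexible spending account contribution: $265.73
Pre-tax total = $352.22 + $265.73 = $617.95
Taxable wages = $5,582.01 − $617.95 = $4,964.06
Municipal income tax: $4,964.06 × 0.03 = $148.92
State withholding: $4,964.06 × 0.0397 = $197.07
Medicare: $5,582.01 × 0.019 = $106.06
Paid family leave insurance: $5,582.01 × 0.0104 = $58.05
State unemployment insurance (employee share): $5,582.01 × 0.01 = $55.82
Employee stock purchase plan: $5,582.01 × 0.0184 = $102.71
Total deductions = $352.22 + $265.73 + $148.92 + $197.07 + $106.06 + $58.05 + $55.82 + $102.71 = $1,286.58
Net pay = $5,582.01 − $1,286.58 = $4,295.43

$4,295.43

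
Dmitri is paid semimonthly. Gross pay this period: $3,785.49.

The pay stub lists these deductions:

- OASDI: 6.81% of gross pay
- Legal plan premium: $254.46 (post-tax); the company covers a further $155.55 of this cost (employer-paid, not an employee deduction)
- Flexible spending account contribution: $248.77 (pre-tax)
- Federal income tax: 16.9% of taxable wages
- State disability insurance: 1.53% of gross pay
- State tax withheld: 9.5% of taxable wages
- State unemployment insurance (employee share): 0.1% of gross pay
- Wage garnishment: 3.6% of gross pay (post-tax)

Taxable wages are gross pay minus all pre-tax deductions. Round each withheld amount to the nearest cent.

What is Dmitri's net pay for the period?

$1,892.78

Flexible spending account contribution: $248.77
Taxable wages = $3,785.49 − $248.77 = $3,536.72
State tax withheld: $3,536.72 × 0.095 = $335.99
Federal income tax: $3,536.72 × 0.169 = $597.71
State disability insurance: $3,785.49 × 0.0153 = $57.92
OASDI: $3,785.49 × 0.0681 = $257.79
State unemployment insurance (employee share): $3,785.49 × 0.001 = $3.79
Wage garnishment: $3,785.49 × 0.036 = $136.28
Legal plan premium: $254.46
(Employer's $155.55 toward legal plan premium is not withheld from the employee.)
Total deductions = $248.77 + $335.99 + $597.71 + $57.92 + $257.79 + $3.79 + $136.28 + $254.46 = $1,892.71
Net pay = $3,785.49 − $1,892.71 = $1,892.78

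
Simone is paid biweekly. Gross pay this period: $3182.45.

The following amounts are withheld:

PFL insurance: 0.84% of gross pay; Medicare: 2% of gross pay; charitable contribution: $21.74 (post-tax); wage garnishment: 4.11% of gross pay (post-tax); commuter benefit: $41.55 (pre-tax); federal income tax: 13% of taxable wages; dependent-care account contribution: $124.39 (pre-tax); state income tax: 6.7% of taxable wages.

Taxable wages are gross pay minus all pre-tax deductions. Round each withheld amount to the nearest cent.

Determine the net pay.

$2179.33

Dependent-care account contribution: $124.39
Commuter benefit: $41.55
Pre-tax total = $124.39 + $41.55 = $165.94
Taxable wages = $3182.45 − $165.94 = $3016.51
State income tax: $3016.51 × 0.067 = $202.11
Federal income tax: $3016.51 × 0.13 = $392.15
PFL insurance: $3182.45 × 0.0084 = $26.73
Medicare: $3182.45 × 0.02 = $63.65
Charitable contribution: $21.74
Wage garnishment: $3182.45 × 0.0411 = $130.80
Total deductions = $124.39 + $41.55 + $202.11 + $392.15 + $26.73 + $63.65 + $21.74 + $130.80 = $1003.12
Net pay = $3182.45 − $1003.12 = $2179.33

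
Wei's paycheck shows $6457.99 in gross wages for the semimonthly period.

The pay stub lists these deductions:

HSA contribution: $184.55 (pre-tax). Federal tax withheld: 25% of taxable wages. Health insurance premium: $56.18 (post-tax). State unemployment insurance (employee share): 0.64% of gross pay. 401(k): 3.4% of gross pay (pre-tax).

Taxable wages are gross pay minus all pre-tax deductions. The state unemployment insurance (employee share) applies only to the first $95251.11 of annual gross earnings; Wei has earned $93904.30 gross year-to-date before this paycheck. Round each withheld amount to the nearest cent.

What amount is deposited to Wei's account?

$4475.60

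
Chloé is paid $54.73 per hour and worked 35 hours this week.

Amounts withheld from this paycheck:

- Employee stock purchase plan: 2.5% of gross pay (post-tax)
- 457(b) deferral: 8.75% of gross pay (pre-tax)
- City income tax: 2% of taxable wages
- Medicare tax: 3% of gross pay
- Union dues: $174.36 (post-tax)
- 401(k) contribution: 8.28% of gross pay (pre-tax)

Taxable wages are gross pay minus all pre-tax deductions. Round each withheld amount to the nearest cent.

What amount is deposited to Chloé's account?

$1,277.82

Gross pay: 35 × $54.73 = $1,915.55
401(k) contribution: $1,915.55 × 0.0828 = $158.61
457(b) deferral: $1,915.55 × 0.0875 = $167.61
Pre-tax total = $158.61 + $167.61 = $326.22
Taxable wages = $1,915.55 − $326.22 = $1,589.33
City income tax: $1,589.33 × 0.02 = $31.79
Medicare tax: $1,915.55 × 0.03 = $57.47
Employee stock purchase plan: $1,915.55 × 0.025 = $47.89
Union dues: $174.36
Total deductions = $158.61 + $167.61 + $31.79 + $57.47 + $47.89 + $174.36 = $637.73
Net pay = $1,915.55 − $637.73 = $1,277.82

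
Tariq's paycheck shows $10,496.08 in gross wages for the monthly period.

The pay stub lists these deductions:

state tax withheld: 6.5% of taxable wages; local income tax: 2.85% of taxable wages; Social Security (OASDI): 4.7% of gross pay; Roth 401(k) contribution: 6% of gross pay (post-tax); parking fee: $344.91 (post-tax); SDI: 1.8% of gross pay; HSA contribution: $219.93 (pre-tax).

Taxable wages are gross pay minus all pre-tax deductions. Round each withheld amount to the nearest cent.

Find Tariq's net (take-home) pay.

$7,658.41

HSA contribution: $219.93
Taxable wages = $10,496.08 − $219.93 = $10,276.15
Local income tax: $10,276.15 × 0.0285 = $292.87
State tax withheld: $10,276.15 × 0.065 = $667.95
SDI: $10,496.08 × 0.018 = $188.93
Social Security (OASDI): $10,496.08 × 0.047 = $493.32
Roth 401(k) contribution: $10,496.08 × 0.06 = $629.76
Parking fee: $344.91
Total deductions = $219.93 + $292.87 + $667.95 + $188.93 + $493.32 + $629.76 + $344.91 = $2,837.67
Net pay = $10,496.08 − $2,837.67 = $7,658.41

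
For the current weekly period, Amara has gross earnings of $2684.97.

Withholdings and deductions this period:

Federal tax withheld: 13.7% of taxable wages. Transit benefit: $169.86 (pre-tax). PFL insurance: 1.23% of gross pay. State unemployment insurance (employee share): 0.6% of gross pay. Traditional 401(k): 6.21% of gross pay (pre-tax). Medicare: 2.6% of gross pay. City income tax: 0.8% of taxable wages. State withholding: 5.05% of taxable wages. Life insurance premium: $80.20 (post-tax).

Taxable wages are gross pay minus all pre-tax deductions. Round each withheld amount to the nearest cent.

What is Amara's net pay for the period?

$1690.11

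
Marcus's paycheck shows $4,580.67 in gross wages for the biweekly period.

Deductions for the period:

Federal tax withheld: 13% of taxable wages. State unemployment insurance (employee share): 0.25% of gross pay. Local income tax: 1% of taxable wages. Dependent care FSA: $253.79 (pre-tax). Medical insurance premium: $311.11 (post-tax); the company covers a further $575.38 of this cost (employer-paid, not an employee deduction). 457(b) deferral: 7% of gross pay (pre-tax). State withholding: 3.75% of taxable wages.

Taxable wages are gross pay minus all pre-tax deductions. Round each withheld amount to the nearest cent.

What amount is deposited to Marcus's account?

$2,972.57

457(b) deferral: $4,580.67 × 0.07 = $320.65
Dependent care FSA: $253.79
Pre-tax total = $320.65 + $253.79 = $574.44
Taxable wages = $4,580.67 − $574.44 = $4,006.23
Local income tax: $4,006.23 × 0.01 = $40.06
State withholding: $4,006.23 × 0.0375 = $150.23
Federal tax withheld: $4,006.23 × 0.13 = $520.81
State unemployment insurance (employee share): $4,580.67 × 0.0025 = $11.45
Medical insurance premium: $311.11
(Employer's $575.38 toward medical insurance premium is not withheld from the employee.)
Total deductions = $320.65 + $253.79 + $40.06 + $150.23 + $520.81 + $11.45 + $311.11 = $1,608.10
Net pay = $4,580.67 − $1,608.10 = $2,972.57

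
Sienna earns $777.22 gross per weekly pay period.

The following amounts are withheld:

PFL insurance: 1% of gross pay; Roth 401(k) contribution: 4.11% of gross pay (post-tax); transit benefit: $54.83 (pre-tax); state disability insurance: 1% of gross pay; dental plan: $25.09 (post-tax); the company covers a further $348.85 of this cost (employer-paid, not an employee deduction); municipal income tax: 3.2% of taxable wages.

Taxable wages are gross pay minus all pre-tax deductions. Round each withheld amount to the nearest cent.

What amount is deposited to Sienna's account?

Transit benefit: $54.83
Taxable wages = $777.22 − $54.83 = $722.39
Municipal income tax: $722.39 × 0.032 = $23.12
State disability insurance: $777.22 × 0.01 = $7.77
PFL insurance: $777.22 × 0.01 = $7.77
Dental plan: $25.09
Roth 401(k) contribution: $777.22 × 0.0411 = $31.94
(Employer's $348.85 toward dental plan is not withheld from the employee.)
Total deductions = $54.83 + $23.12 + $7.77 + $7.77 + $25.09 + $31.94 = $150.52
Net pay = $777.22 − $150.52 = $626.70

$626.70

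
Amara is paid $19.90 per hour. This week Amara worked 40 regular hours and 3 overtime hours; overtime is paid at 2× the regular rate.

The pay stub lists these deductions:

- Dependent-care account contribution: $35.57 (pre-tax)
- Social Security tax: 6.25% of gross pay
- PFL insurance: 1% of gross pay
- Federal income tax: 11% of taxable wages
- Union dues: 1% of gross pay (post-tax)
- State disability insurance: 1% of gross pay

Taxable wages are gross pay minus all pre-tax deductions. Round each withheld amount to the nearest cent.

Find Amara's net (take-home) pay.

$698.39

Regular pay: 40 × $19.90 = $796.00
Overtime pay: 3 × $19.90 × 2 = $119.40
Gross pay = $796.00 + $119.40 = $915.40
Dependent-care account contribution: $35.57
Taxable wages = $915.40 − $35.57 = $879.83
Federal income tax: $879.83 × 0.11 = $96.78
State disability insurance: $915.40 × 0.01 = $9.15
PFL insurance: $915.40 × 0.01 = $9.15
Social Security tax: $915.40 × 0.0625 = $57.21
Union dues: $915.40 × 0.01 = $9.15
Total deductions = $35.57 + $96.78 + $9.15 + $9.15 + $57.21 + $9.15 = $217.01
Net pay = $915.40 − $217.01 = $698.39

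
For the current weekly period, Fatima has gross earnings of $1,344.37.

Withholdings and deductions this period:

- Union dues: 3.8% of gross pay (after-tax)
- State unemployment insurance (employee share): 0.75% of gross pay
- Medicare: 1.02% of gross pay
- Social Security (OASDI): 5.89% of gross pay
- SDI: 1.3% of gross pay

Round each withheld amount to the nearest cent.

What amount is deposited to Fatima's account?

$1,172.83

SDI: $1,344.37 × 0.013 = $17.48
Social Security (OASDI): $1,344.37 × 0.0589 = $79.18
State unemployment insurance (employee share): $1,344.37 × 0.0075 = $10.08
Medicare: $1,344.37 × 0.0102 = $13.71
Union dues: $1,344.37 × 0.038 = $51.09
Total deductions = $17.48 + $79.18 + $10.08 + $13.71 + $51.09 = $171.54
Net pay = $1,344.37 − $171.54 = $1,172.83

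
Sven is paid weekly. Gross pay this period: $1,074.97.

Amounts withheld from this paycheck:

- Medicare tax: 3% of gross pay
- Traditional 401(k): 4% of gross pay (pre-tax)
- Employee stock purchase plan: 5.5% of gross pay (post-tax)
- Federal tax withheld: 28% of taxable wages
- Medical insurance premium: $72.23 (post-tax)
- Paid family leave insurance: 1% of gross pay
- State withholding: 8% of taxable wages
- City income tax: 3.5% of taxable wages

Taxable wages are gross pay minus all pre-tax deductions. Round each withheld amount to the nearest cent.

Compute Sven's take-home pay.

$449.99

Traditional 401(k): $1,074.97 × 0.04 = $43.00
Taxable wages = $1,074.97 − $43.00 = $1,031.97
Federal tax withheld: $1,031.97 × 0.28 = $288.95
City income tax: $1,031.97 × 0.035 = $36.12
State withholding: $1,031.97 × 0.08 = $82.56
Medicare tax: $1,074.97 × 0.03 = $32.25
Paid family leave insurance: $1,074.97 × 0.01 = $10.75
Employee stock purchase plan: $1,074.97 × 0.055 = $59.12
Medical insurance premium: $72.23
Total deductions = $43.00 + $288.95 + $36.12 + $82.56 + $32.25 + $10.75 + $59.12 + $72.23 = $624.98
Net pay = $1,074.97 − $624.98 = $449.99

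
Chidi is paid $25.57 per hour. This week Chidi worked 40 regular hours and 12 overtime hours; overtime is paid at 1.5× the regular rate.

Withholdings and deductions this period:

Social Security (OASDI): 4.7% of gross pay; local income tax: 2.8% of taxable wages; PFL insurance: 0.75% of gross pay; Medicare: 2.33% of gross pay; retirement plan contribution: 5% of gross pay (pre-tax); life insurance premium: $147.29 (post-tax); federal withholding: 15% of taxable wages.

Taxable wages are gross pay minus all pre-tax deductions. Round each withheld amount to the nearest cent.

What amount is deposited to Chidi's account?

$895.45

Regular pay: 40 × $25.57 = $1022.80
Overtime pay: 12 × $25.57 × 1.5 = $460.26
Gross pay = $1022.80 + $460.26 = $1483.06
Retirement plan contribution: $1483.06 × 0.05 = $74.15
Taxable wages = $1483.06 − $74.15 = $1408.91
Local income tax: $1408.91 × 0.028 = $39.45
Federal withholding: $1408.91 × 0.15 = $211.34
Social Security (OASDI): $1483.06 × 0.047 = $69.70
PFL insurance: $1483.06 × 0.0075 = $11.12
Medicare: $1483.06 × 0.0233 = $34.56
Life insurance premium: $147.29
Total deductions = $74.15 + $39.45 + $211.34 + $69.70 + $11.12 + $34.56 + $147.29 = $587.61
Net pay = $1483.06 − $587.61 = $895.45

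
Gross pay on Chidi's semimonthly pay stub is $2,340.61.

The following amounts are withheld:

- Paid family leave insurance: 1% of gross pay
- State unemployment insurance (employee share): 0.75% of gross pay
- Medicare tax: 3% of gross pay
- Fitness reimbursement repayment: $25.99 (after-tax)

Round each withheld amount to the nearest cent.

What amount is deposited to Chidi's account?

$2,203.44

Medicare tax: $2,340.61 × 0.03 = $70.22
Paid family leave insurance: $2,340.61 × 0.01 = $23.41
State unemployment insurance (employee share): $2,340.61 × 0.0075 = $17.55
Fitness reimbursement repayment: $25.99
Total deductions = $70.22 + $23.41 + $17.55 + $25.99 = $137.17
Net pay = $2,340.61 − $137.17 = $2,203.44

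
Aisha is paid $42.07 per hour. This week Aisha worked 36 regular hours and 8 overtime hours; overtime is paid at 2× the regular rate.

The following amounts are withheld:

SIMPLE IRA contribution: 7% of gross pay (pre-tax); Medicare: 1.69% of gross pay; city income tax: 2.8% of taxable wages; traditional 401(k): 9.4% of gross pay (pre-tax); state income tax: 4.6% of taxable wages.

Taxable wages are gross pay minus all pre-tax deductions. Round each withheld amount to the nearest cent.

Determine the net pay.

$1,656.56

Regular pay: 36 × $42.07 = $1,514.52
Overtime pay: 8 × $42.07 × 2 = $673.12
Gross pay = $1,514.52 + $673.12 = $2,187.64
Traditional 401(k): $2,187.64 × 0.094 = $205.64
SIMPLE IRA contribution: $2,187.64 × 0.07 = $153.13
Pre-tax total = $205.64 + $153.13 = $358.77
Taxable wages = $2,187.64 − $358.77 = $1,828.87
State income tax: $1,828.87 × 0.046 = $84.13
City income tax: $1,828.87 × 0.028 = $51.21
Medicare: $2,187.64 × 0.0169 = $36.97
Total deductions = $205.64 + $153.13 + $84.13 + $51.21 + $36.97 = $531.08
Net pay = $2,187.64 − $531.08 = $1,656.56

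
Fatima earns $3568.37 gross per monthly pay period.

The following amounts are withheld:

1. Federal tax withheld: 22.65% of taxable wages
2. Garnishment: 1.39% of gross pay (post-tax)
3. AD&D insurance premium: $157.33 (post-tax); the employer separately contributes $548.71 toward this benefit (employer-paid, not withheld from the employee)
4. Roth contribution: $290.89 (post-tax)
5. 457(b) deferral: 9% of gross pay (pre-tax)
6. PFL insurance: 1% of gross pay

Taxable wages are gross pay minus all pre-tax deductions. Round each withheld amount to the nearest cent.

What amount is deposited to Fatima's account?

457(b) deferral: $3568.37 × 0.09 = $321.15
Taxable wages = $3568.37 − $321.15 = $3247.22
Federal tax withheld: $3247.22 × 0.2265 = $735.50
PFL insurance: $3568.37 × 0.01 = $35.68
AD&D insurance premium: $157.33
Roth contribution: $290.89
Garnishment: $3568.37 × 0.0139 = $49.60
(Employer's $548.71 toward AD&D insurance premium is not withheld from the employee.)
Total deductions = $321.15 + $735.50 + $35.68 + $157.33 + $290.89 + $49.60 = $1590.15
Net pay = $3568.37 − $1590.15 = $1978.22

$1978.22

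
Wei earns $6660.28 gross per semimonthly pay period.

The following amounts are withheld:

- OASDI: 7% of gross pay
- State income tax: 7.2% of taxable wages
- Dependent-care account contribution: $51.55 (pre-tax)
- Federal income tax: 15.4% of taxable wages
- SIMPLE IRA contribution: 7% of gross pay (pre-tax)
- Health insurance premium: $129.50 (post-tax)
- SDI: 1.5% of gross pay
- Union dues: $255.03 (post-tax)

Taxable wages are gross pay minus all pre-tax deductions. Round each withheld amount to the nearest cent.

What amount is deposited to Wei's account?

$3803.65

Dependent-care account contribution: $51.55
SIMPLE IRA contribution: $6660.28 × 0.07 = $466.22
Pre-tax total = $51.55 + $466.22 = $517.77
Taxable wages = $6660.28 − $517.77 = $6142.51
State income tax: $6142.51 × 0.072 = $442.26
Federal income tax: $6142.51 × 0.154 = $945.95
OASDI: $6660.28 × 0.07 = $466.22
SDI: $6660.28 × 0.015 = $99.90
Health insurance premium: $129.50
Union dues: $255.03
Total deductions = $51.55 + $466.22 + $442.26 + $945.95 + $466.22 + $99.90 + $129.50 + $255.03 = $2856.63
Net pay = $6660.28 − $2856.63 = $3803.65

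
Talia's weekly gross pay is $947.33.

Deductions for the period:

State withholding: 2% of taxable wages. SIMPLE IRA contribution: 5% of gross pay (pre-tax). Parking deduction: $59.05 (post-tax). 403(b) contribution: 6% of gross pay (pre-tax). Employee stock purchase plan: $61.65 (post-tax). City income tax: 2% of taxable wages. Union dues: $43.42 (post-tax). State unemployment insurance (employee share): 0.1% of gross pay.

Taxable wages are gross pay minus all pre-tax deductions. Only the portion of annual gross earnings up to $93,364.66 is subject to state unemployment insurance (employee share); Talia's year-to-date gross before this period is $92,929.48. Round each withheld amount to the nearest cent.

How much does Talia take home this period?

$644.84

403(b) contribution: $947.33 × 0.06 = $56.84
SIMPLE IRA contribution: $947.33 × 0.05 = $47.37
Pre-tax total = $56.84 + $47.37 = $104.21
Taxable wages = $947.33 − $104.21 = $843.12
City income tax: $843.12 × 0.02 = $16.86
State withholding: $843.12 × 0.02 = $16.86
State unemployment insurance (employee share): only $93,364.66 − $92,929.48 = $435.18 of this check is subject → $435.18 × 0.001 = $0.44
Union dues: $43.42
Parking deduction: $59.05
Employee stock purchase plan: $61.65
Total deductions = $56.84 + $47.37 + $16.86 + $16.86 + $0.44 + $43.42 + $59.05 + $61.65 = $302.49
Net pay = $947.33 − $302.49 = $644.84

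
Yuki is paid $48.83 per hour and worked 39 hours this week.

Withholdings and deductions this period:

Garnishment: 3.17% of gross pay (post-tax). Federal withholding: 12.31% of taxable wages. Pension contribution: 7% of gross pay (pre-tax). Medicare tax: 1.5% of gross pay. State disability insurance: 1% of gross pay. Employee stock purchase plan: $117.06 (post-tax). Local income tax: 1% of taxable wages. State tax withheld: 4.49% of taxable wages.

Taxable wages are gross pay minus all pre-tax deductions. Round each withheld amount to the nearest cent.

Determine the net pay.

Gross pay: 39 × $48.83 = $1,904.37
Pension contribution: $1,904.37 × 0.07 = $133.31
Taxable wages = $1,904.37 − $133.31 = $1,771.06
State tax withheld: $1,771.06 × 0.0449 = $79.52
Local income tax: $1,771.06 × 0.01 = $17.71
Federal withholding: $1,771.06 × 0.1231 = $218.02
Medicare tax: $1,904.37 × 0.015 = $28.57
State disability insurance: $1,904.37 × 0.01 = $19.04
Garnishment: $1,904.37 × 0.0317 = $60.37
Employee stock purchase plan: $117.06
Total deductions = $133.31 + $79.52 + $17.71 + $218.02 + $28.57 + $19.04 + $60.37 + $117.06 = $673.60
Net pay = $1,904.37 − $673.60 = $1,230.77

$1,230.77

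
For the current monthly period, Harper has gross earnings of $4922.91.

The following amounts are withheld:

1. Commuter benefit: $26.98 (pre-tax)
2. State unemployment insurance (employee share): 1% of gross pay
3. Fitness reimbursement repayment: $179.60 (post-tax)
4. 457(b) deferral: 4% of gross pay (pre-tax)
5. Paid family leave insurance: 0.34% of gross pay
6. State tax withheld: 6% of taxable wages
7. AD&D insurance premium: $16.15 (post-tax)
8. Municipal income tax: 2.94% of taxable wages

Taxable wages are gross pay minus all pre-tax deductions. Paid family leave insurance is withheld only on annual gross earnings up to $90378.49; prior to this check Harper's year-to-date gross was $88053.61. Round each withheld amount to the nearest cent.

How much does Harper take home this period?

Commuter benefit: $26.98
457(b) deferral: $4922.91 × 0.04 = $196.92
Pre-tax total = $26.98 + $196.92 = $223.90
Taxable wages = $4922.91 − $223.90 = $4699.01
Municipal income tax: $4699.01 × 0.0294 = $138.15
State tax withheld: $4699.01 × 0.06 = $281.94
Paid family leave insurance: only $90378.49 − $88053.61 = $2324.88 of this check is subject → $2324.88 × 0.0034 = $7.90
State unemployment insurance (employee share): $4922.91 × 0.01 = $49.23
AD&D insurance premium: $16.15
Fitness reimbursement repayment: $179.60
Total deductions = $26.98 + $196.92 + $138.15 + $281.94 + $7.90 + $49.23 + $16.15 + $179.60 = $896.87
Net pay = $4922.91 − $896.87 = $4026.04

$4026.04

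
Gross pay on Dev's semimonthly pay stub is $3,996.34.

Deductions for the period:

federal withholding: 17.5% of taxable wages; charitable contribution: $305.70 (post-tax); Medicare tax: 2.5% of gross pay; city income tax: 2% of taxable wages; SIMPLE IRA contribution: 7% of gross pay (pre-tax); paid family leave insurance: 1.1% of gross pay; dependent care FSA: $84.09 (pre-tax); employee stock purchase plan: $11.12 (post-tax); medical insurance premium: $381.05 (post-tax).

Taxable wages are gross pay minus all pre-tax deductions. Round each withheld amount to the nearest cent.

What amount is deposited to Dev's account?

$2,082.43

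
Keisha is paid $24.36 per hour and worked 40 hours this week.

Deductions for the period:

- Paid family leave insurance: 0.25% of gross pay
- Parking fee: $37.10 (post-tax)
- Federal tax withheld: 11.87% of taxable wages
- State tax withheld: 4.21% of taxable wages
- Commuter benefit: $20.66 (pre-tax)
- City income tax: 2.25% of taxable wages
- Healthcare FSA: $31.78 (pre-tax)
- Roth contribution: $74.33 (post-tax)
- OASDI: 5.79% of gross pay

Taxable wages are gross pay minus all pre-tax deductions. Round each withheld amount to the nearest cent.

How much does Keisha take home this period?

Gross pay: 40 × $24.36 = $974.40
Commuter benefit: $20.66
Healthcare FSA: $31.78
Pre-tax total = $20.66 + $31.78 = $52.44
Taxable wages = $974.40 − $52.44 = $921.96
City income tax: $921.96 × 0.0225 = $20.74
State tax withheld: $921.96 × 0.0421 = $38.81
Federal tax withheld: $921.96 × 0.1187 = $109.44
OASDI: $974.40 × 0.0579 = $56.42
Paid family leave insurance: $974.40 × 0.0025 = $2.44
Roth contribution: $74.33
Parking fee: $37.10
Total deductions = $20.66 + $31.78 + $20.74 + $38.81 + $109.44 + $56.42 + $2.44 + $74.33 + $37.10 = $391.72
Net pay = $974.40 − $391.72 = $582.68

$582.68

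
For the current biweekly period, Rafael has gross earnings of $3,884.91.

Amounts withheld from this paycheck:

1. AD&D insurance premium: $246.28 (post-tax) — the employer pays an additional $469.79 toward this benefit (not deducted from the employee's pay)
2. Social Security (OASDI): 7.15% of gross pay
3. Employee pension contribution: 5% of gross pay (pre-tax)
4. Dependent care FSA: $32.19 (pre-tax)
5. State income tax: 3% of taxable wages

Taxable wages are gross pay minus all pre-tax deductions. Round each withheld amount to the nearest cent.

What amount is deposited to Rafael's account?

$3,024.67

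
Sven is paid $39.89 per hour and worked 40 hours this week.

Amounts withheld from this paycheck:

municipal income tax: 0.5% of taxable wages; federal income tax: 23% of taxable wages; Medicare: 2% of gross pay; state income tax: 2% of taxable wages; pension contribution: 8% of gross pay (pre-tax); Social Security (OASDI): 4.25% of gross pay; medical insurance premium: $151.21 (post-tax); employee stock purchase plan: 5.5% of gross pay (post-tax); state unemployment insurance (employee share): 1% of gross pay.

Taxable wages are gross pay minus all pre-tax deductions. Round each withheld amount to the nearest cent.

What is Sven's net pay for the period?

$738.97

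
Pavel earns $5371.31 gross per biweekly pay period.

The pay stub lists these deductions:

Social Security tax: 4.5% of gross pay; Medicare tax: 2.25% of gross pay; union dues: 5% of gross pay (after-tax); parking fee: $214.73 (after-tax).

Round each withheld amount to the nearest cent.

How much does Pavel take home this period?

Social Security tax: $5371.31 × 0.045 = $241.71
Medicare tax: $5371.31 × 0.0225 = $120.85
Parking fee: $214.73
Union dues: $5371.31 × 0.05 = $268.57
Total deductions = $241.71 + $120.85 + $214.73 + $268.57 = $845.86
Net pay = $5371.31 − $845.86 = $4525.45

$4525.45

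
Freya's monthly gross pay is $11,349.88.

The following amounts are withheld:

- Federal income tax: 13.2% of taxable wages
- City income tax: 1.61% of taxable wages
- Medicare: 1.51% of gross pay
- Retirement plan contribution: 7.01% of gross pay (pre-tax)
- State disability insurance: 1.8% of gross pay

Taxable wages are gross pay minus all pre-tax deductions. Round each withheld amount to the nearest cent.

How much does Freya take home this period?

$8,615.49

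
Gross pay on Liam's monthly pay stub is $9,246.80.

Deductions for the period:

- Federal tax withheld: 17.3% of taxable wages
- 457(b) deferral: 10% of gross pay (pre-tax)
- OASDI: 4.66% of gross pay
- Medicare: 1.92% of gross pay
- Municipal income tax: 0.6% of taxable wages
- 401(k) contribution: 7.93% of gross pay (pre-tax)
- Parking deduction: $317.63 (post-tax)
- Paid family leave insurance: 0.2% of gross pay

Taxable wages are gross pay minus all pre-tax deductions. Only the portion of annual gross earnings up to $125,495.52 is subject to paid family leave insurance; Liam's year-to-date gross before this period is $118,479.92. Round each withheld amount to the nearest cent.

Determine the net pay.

457(b) deferral: $9,246.80 × 0.1 = $924.68
401(k) contribution: $9,246.80 × 0.0793 = $733.27
Pre-tax total = $924.68 + $733.27 = $1,657.95
Taxable wages = $9,246.80 − $1,657.95 = $7,588.85
Federal tax withheld: $7,588.85 × 0.173 = $1,312.87
Municipal income tax: $7,588.85 × 0.006 = $45.53
OASDI: $9,246.80 × 0.0466 = $430.90
Medicare: $9,246.80 × 0.0192 = $177.54
Paid family leave insurance: only $125,495.52 − $118,479.92 = $7,015.60 of this check is subject → $7,015.60 × 0.002 = $14.03
Parking deduction: $317.63
Total deductions = $924.68 + $733.27 + $1,312.87 + $45.53 + $430.90 + $177.54 + $14.03 + $317.63 = $3,956.45
Net pay = $9,246.80 − $3,956.45 = $5,290.35

$5,290.35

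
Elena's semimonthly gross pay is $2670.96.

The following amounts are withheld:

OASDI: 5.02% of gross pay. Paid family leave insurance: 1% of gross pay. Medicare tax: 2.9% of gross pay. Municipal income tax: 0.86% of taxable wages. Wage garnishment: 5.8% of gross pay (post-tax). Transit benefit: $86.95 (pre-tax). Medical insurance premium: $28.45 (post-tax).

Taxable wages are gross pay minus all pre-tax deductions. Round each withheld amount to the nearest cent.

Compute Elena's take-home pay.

$2140.17

Transit benefit: $86.95
Taxable wages = $2670.96 − $86.95 = $2584.01
Municipal income tax: $2584.01 × 0.0086 = $22.22
Paid family leave insurance: $2670.96 × 0.01 = $26.71
OASDI: $2670.96 × 0.0502 = $134.08
Medicare tax: $2670.96 × 0.029 = $77.46
Wage garnishment: $2670.96 × 0.058 = $154.92
Medical insurance premium: $28.45
Total deductions = $86.95 + $22.22 + $26.71 + $134.08 + $77.46 + $154.92 + $28.45 = $530.79
Net pay = $2670.96 − $530.79 = $2140.17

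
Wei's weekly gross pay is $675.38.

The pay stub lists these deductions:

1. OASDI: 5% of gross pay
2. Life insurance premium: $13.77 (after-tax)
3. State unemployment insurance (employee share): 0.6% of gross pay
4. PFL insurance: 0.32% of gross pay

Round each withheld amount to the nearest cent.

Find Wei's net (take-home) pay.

OASDI: $675.38 × 0.05 = $33.77
PFL insurance: $675.38 × 0.0032 = $2.16
State unemployment insurance (employee share): $675.38 × 0.006 = $4.05
Life insurance premium: $13.77
Total deductions = $33.77 + $2.16 + $4.05 + $13.77 = $53.75
Net pay = $675.38 − $53.75 = $621.63

$621.63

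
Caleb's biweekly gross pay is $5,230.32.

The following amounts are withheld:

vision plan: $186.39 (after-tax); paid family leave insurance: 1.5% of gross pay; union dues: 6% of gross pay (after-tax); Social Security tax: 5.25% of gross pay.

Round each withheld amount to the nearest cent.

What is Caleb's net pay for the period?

Social Security tax: $5,230.32 × 0.0525 = $274.59
Paid family leave insurance: $5,230.32 × 0.015 = $78.45
Union dues: $5,230.32 × 0.06 = $313.82
Vision plan: $186.39
Total deductions = $274.59 + $78.45 + $313.82 + $186.39 = $853.25
Net pay = $5,230.32 − $853.25 = $4,377.07

$4,377.07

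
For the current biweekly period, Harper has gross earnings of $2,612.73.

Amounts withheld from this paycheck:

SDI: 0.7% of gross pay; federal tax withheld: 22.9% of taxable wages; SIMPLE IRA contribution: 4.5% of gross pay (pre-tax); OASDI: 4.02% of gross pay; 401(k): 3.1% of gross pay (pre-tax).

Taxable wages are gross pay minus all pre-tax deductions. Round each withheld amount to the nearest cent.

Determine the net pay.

$1,738.01

SIMPLE IRA contribution: $2,612.73 × 0.045 = $117.57
401(k): $2,612.73 × 0.031 = $80.99
Pre-tax total = $117.57 + $80.99 = $198.56
Taxable wages = $2,612.73 − $198.56 = $2,414.17
Federal tax withheld: $2,414.17 × 0.229 = $552.84
SDI: $2,612.73 × 0.007 = $18.29
OASDI: $2,612.73 × 0.0402 = $105.03
Total deductions = $117.57 + $80.99 + $552.84 + $18.29 + $105.03 = $874.72
Net pay = $2,612.73 − $874.72 = $1,738.01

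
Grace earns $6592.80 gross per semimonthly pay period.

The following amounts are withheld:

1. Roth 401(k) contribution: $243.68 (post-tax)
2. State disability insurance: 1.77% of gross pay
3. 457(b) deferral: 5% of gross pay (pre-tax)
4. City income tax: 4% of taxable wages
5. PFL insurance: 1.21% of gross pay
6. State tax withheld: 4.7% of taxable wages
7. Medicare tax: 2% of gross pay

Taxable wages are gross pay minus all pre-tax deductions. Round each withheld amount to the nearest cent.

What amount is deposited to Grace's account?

$5146.26

457(b) deferral: $6592.80 × 0.05 = $329.64
Taxable wages = $6592.80 − $329.64 = $6263.16
City income tax: $6263.16 × 0.04 = $250.53
State tax withheld: $6263.16 × 0.047 = $294.37
State disability insurance: $6592.80 × 0.0177 = $116.69
PFL insurance: $6592.80 × 0.0121 = $79.77
Medicare tax: $6592.80 × 0.02 = $131.86
Roth 401(k) contribution: $243.68
Total deductions = $329.64 + $250.53 + $294.37 + $116.69 + $79.77 + $131.86 + $243.68 = $1446.54
Net pay = $6592.80 − $1446.54 = $5146.26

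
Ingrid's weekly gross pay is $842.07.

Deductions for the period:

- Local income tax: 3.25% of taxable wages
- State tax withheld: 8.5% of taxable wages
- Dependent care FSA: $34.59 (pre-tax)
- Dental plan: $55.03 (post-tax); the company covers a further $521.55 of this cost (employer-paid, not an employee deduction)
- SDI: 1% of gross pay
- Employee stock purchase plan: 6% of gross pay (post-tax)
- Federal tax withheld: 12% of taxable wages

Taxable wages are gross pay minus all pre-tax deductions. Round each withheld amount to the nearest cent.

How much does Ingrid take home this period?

$501.73

Dependent care FSA: $34.59
Taxable wages = $842.07 − $34.59 = $807.48
Local income tax: $807.48 × 0.0325 = $26.24
State tax withheld: $807.48 × 0.085 = $68.64
Federal tax withheld: $807.48 × 0.12 = $96.90
SDI: $842.07 × 0.01 = $8.42
Dental plan: $55.03
Employee stock purchase plan: $842.07 × 0.06 = $50.52
(Employer's $521.55 toward dental plan is not withheld from the employee.)
Total deductions = $34.59 + $26.24 + $68.64 + $96.90 + $8.42 + $55.03 + $50.52 = $340.34
Net pay = $842.07 − $340.34 = $501.73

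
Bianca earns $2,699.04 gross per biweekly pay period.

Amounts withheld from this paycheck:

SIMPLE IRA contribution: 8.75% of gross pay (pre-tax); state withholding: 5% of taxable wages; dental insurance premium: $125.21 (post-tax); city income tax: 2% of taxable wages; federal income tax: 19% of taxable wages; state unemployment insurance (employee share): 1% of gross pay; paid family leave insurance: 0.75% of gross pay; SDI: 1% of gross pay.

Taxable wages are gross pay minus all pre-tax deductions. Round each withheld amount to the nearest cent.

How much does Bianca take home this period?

$1,623.09

SIMPLE IRA contribution: $2,699.04 × 0.0875 = $236.17
Taxable wages = $2,699.04 − $236.17 = $2,462.87
State withholding: $2,462.87 × 0.05 = $123.14
City income tax: $2,462.87 × 0.02 = $49.26
Federal income tax: $2,462.87 × 0.19 = $467.95
Paid family leave insurance: $2,699.04 × 0.0075 = $20.24
State unemployment insurance (employee share): $2,699.04 × 0.01 = $26.99
SDI: $2,699.04 × 0.01 = $26.99
Dental insurance premium: $125.21
Total deductions = $236.17 + $123.14 + $49.26 + $467.95 + $20.24 + $26.99 + $26.99 + $125.21 = $1,075.95
Net pay = $2,699.04 − $1,075.95 = $1,623.09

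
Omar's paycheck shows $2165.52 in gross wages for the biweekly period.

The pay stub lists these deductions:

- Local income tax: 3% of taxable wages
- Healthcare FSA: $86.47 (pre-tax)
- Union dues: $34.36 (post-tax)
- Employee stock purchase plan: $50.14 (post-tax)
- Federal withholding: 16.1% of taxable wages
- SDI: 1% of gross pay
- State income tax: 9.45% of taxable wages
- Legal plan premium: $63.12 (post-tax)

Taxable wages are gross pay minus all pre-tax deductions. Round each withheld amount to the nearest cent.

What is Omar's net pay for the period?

Healthcare FSA: $86.47
Taxable wages = $2165.52 − $86.47 = $2079.05
Federal withholding: $2079.05 × 0.161 = $334.73
Local income tax: $2079.05 × 0.03 = $62.37
State income tax: $2079.05 × 0.0945 = $196.47
SDI: $2165.52 × 0.01 = $21.66
Employee stock purchase plan: $50.14
Legal plan premium: $63.12
Union dues: $34.36
Total deductions = $86.47 + $334.73 + $62.37 + $196.47 + $21.66 + $50.14 + $63.12 + $34.36 = $849.32
Net pay = $2165.52 − $849.32 = $1316.20

$1316.20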